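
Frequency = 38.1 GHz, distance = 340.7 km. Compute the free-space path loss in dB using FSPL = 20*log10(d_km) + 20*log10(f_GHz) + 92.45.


20*log10(340.7) = 50.65
20*log10(38.1) = 31.62
FSPL = 174.7 dB

174.7 dB


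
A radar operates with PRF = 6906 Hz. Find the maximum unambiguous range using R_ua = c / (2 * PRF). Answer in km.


R_ua = 3e8 / (2 * 6906) = 21720.2 m = 21.7 km

21.7 km


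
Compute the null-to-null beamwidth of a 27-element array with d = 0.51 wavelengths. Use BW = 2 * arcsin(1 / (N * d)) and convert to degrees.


1/(N*d) = 1/(27*0.51) = 0.072622
BW = 2*arcsin(0.072622) = 8.3 degrees

8.3 degrees


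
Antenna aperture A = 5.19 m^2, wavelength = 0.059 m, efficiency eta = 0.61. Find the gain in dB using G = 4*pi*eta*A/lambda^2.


G_linear = 4*pi*0.61*5.19/0.059^2 = 11428.86
G_dB = 10*log10(11428.86) = 40.6 dB

40.6 dB


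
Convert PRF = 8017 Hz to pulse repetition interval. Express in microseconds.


PRI = 1/8017 = 0.0001247349 s = 124.7 us

124.7 us


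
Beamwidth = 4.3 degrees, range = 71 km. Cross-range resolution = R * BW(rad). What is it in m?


BW_rad = 0.075049158
CR = 71000 * 0.075049158 = 5328.5 m

5328.5 m


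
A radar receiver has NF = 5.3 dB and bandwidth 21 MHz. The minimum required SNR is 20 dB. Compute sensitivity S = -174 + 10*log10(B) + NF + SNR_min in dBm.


10*log10(21000000.0) = 73.22
S = -174 + 73.22 + 5.3 + 20 = -75.5 dBm

-75.5 dBm


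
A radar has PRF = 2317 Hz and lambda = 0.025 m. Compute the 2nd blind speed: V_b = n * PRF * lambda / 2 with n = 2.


V_blind = 2 * 2317 * 0.025 / 2 = 57.9 m/s

57.9 m/s


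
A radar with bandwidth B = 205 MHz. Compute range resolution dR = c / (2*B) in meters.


dR = 3e8 / (2 * 205000000.0) = 0.73 m

0.73 m


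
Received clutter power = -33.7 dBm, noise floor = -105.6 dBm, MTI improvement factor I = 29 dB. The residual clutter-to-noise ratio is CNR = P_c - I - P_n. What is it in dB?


CNR = -33.7 - 29 - (-105.6) = 42.9 dB

42.9 dB


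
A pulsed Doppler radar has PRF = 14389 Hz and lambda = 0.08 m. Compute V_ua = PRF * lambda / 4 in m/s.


V_ua = 14389 * 0.08 / 4 = 287.8 m/s

287.8 m/s


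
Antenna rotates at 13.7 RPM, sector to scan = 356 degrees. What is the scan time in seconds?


t = 356 / (13.7 * 360) * 60 = 4.33 s

4.33 s


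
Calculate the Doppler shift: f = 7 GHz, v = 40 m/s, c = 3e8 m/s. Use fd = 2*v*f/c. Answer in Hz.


fd = 2 * 40 * 7000000000.0 / 3e8 = 1866.7 Hz

1866.7 Hz


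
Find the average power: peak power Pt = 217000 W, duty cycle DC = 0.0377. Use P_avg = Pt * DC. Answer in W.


P_avg = 217000 * 0.0377 = 8180.9 W

8180.9 W


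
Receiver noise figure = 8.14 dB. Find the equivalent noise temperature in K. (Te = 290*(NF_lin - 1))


NF_lin = 10^(8.14/10) = 6.516284
Te = 290 * (6.516284 - 1) = 1599.7 K

1599.7 K


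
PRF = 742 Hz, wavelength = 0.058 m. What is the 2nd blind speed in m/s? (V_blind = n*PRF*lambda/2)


V_blind = 2 * 742 * 0.058 / 2 = 43.0 m/s

43.0 m/s


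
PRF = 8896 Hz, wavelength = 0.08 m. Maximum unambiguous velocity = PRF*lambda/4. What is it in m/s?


V_ua = 8896 * 0.08 / 4 = 177.9 m/s

177.9 m/s


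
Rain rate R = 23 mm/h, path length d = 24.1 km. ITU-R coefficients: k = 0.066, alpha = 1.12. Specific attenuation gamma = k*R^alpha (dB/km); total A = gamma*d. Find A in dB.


gamma = 0.066 * 23^1.12 = 2.21146 dB/km
A = 2.21146 * 24.1 = 53.3 dB

53.3 dB


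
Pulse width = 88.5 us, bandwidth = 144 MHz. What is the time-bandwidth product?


TBP = 88.5 * 144 = 12744.0

12744.0


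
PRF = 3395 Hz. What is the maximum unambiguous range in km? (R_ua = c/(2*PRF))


R_ua = 3e8 / (2 * 3395) = 44182.6 m = 44.2 km

44.2 km


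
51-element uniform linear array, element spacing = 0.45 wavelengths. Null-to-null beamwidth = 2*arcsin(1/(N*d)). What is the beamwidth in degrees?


1/(N*d) = 1/(51*0.45) = 0.043573
BW = 2*arcsin(0.043573) = 5.0 degrees

5.0 degrees


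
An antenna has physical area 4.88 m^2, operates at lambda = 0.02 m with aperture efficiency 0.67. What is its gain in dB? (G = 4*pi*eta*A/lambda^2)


G_linear = 4*pi*0.67*4.88/0.02^2 = 102717.51
G_dB = 10*log10(102717.51) = 50.1 dB

50.1 dB


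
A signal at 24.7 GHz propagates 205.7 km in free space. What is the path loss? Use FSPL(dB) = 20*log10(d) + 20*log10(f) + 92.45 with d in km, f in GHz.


20*log10(205.7) = 46.26
20*log10(24.7) = 27.85
FSPL = 166.6 dB

166.6 dB


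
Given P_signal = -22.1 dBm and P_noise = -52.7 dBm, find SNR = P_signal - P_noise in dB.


SNR = -22.1 - (-52.7) = 30.6 dB

30.6 dB


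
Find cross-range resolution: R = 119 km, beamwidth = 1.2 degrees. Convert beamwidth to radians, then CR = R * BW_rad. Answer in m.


BW_rad = 0.020943951
CR = 119000 * 0.020943951 = 2492.3 m

2492.3 m


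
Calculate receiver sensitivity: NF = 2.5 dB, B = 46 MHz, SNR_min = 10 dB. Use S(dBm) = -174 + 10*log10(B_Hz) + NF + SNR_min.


10*log10(46000000.0) = 76.63
S = -174 + 76.63 + 2.5 + 10 = -84.9 dBm

-84.9 dBm


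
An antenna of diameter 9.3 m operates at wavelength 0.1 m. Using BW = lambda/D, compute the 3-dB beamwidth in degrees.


BW_rad = 0.1 / 9.3 = 0.010753
BW_deg = 0.62 degrees

0.62 degrees


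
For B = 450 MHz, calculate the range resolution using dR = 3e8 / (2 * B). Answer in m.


dR = 3e8 / (2 * 450000000.0) = 0.33 m

0.33 m


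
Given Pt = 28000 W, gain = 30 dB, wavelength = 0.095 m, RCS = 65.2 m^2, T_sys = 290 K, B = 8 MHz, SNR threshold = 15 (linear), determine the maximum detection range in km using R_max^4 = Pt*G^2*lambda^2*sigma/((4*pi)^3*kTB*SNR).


G_lin = 10^(30/10) = 1000.0
R^4 = 28000 * 1000.0^2 * 0.095^2 * 65.2 / ((4*pi)^3 * 1.38e-23 * 290 * 8000000.0 * 15)
R^4 = 1.72888e19 m^4
R_max = (1.72888e19)^(1/4) = 64482.4 m = 64.5 km

64.5 km


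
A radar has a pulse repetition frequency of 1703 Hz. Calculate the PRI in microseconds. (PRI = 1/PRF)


PRI = 1/1703 = 0.0005871991 s = 587.2 us

587.2 us


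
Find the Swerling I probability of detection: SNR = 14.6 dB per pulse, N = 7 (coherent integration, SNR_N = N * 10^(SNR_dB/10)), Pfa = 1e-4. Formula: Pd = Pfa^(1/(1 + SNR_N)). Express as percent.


SNR_lin = 10^(14.6/10) = 28.84032
SNR_N = 7 * 28.84032 = 201.88224
1/(1 + SNR_N) = 1/202.88224 = 0.004929
Pd = (1e-4)^0.004929 = 0.95562
Pd = 95.6%

95.6%


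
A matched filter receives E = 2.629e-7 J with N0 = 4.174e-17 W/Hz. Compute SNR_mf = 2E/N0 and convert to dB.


SNR_lin = 2 * 2.629e-7 / 4.174e-17 = 1.26e10
SNR_dB = 10*log10(1.26e10) = 101.0 dB

101.0 dB


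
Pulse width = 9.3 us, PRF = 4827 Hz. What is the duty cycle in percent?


DC = 9.3e-6 * 4827 * 100 = 4.49%

4.49%


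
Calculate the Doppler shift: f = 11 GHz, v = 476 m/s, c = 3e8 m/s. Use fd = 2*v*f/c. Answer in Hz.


fd = 2 * 476 * 11000000000.0 / 3e8 = 34906.7 Hz

34906.7 Hz


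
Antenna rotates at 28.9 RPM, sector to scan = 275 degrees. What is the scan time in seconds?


t = 275 / (28.9 * 360) * 60 = 1.59 s

1.59 s


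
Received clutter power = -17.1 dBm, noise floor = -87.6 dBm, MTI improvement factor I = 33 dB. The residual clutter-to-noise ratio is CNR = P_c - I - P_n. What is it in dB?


CNR = -17.1 - 33 - (-87.6) = 37.5 dB

37.5 dB


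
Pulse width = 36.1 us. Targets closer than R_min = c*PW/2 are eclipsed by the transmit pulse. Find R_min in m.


R_min = 3e8 * 36.1e-6 / 2 = 5415.0 m

5415.0 m


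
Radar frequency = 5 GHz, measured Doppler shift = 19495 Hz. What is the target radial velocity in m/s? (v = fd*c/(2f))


v = 19495 * 3e8 / (2 * 5000000000.0) = 584.9 m/s

584.9 m/s


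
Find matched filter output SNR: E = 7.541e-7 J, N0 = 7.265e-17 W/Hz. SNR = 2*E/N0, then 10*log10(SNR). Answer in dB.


SNR_lin = 2 * 7.541e-7 / 7.265e-17 = 2.076e10
SNR_dB = 10*log10(2.076e10) = 103.2 dB

103.2 dB


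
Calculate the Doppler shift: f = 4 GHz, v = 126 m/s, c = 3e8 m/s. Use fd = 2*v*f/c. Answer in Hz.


fd = 2 * 126 * 4000000000.0 / 3e8 = 3360.0 Hz

3360.0 Hz


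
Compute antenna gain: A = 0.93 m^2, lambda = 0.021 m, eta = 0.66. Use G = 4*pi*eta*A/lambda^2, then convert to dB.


G_linear = 4*pi*0.66*0.93/0.021^2 = 17490.34
G_dB = 10*log10(17490.34) = 42.4 dB

42.4 dB


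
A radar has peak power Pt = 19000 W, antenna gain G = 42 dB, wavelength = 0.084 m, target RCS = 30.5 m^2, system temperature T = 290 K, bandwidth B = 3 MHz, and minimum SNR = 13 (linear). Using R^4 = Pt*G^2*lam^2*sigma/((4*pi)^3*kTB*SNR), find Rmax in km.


G_lin = 10^(42/10) = 15848.931925
R^4 = 19000 * 15848.931925^2 * 0.084^2 * 30.5 / ((4*pi)^3 * 1.38e-23 * 290 * 3000000.0 * 13)
R^4 = 3.3162e21 m^4
R_max = (3.3162e21)^(1/4) = 239971.8 m = 240.0 km

240.0 km


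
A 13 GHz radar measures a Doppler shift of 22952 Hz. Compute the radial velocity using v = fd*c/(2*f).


v = 22952 * 3e8 / (2 * 13000000000.0) = 264.8 m/s

264.8 m/s


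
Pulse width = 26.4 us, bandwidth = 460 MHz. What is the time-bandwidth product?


TBP = 26.4 * 460 = 12144.0

12144.0


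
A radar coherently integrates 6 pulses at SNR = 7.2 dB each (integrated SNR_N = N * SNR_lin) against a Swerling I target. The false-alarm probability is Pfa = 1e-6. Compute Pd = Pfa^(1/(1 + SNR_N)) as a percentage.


SNR_lin = 10^(7.2/10) = 5.24807
SNR_N = 6 * 5.24807 = 31.48842
1/(1 + SNR_N) = 1/32.48842 = 0.0307802
Pd = (1e-6)^0.0307802 = 0.65361
Pd = 65.4%

65.4%


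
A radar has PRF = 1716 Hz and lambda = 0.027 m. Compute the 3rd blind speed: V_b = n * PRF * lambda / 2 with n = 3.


V_blind = 3 * 1716 * 0.027 / 2 = 69.5 m/s

69.5 m/s


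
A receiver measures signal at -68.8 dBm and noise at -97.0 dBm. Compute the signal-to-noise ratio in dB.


SNR = -68.8 - (-97.0) = 28.2 dB

28.2 dB


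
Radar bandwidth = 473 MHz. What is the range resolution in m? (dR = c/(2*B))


dR = 3e8 / (2 * 473000000.0) = 0.32 m

0.32 m


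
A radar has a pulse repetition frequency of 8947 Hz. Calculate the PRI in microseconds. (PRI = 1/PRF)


PRI = 1/8947 = 0.0001117693 s = 111.8 us

111.8 us


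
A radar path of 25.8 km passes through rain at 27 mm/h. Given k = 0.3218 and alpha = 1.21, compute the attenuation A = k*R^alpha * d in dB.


gamma = 0.3218 * 27^1.21 = 17.359459 dB/km
A = 17.359459 * 25.8 = 447.87 dB

447.87 dB


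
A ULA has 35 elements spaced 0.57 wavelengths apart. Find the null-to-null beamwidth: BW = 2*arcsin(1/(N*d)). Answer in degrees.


1/(N*d) = 1/(35*0.57) = 0.050125
BW = 2*arcsin(0.050125) = 5.7 degrees

5.7 degrees


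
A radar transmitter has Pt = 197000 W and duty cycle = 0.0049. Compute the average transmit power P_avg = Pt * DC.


P_avg = 197000 * 0.0049 = 965.3 W

965.3 W


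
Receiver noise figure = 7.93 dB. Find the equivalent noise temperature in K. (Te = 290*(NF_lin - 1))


NF_lin = 10^(7.93/10) = 6.20869
Te = 290 * (6.20869 - 1) = 1510.5 K

1510.5 K


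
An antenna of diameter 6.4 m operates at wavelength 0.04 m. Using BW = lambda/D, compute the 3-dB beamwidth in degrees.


BW_rad = 0.04 / 6.4 = 0.00625
BW_deg = 0.36 degrees

0.36 degrees


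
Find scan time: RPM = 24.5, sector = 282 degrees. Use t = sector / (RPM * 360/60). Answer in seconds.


t = 282 / (24.5 * 360) * 60 = 1.92 s

1.92 s


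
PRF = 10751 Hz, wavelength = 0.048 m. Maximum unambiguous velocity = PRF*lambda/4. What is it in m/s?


V_ua = 10751 * 0.048 / 4 = 129.0 m/s

129.0 m/s


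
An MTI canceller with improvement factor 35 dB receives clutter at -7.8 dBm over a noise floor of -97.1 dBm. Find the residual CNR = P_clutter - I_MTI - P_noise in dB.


CNR = -7.8 - 35 - (-97.1) = 54.3 dB

54.3 dB


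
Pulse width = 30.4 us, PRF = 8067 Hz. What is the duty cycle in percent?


DC = 30.4e-6 * 8067 * 100 = 24.52%

24.52%


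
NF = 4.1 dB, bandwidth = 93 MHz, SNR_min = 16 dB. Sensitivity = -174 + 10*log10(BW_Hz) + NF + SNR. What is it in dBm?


10*log10(93000000.0) = 79.68
S = -174 + 79.68 + 4.1 + 16 = -74.2 dBm

-74.2 dBm


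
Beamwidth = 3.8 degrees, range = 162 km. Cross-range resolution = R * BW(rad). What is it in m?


BW_rad = 0.066322512
CR = 162000 * 0.066322512 = 10744.2 m

10744.2 m


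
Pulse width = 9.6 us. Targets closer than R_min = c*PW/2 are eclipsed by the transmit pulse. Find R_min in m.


R_min = 3e8 * 9.6e-6 / 2 = 1440.0 m

1440.0 m


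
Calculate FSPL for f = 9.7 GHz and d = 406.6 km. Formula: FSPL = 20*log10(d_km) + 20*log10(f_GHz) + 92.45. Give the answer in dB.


20*log10(406.6) = 52.18
20*log10(9.7) = 19.74
FSPL = 164.4 dB

164.4 dB


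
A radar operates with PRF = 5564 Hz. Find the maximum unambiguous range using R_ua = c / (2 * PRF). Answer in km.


R_ua = 3e8 / (2 * 5564) = 26959.0 m = 27.0 km

27.0 km


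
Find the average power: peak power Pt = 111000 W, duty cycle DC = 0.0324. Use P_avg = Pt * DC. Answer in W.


P_avg = 111000 * 0.0324 = 3596.4 W

3596.4 W


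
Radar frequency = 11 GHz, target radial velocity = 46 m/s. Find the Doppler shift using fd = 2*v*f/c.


fd = 2 * 46 * 11000000000.0 / 3e8 = 3373.3 Hz

3373.3 Hz


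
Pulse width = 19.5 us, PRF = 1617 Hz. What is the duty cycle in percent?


DC = 19.5e-6 * 1617 * 100 = 3.15%

3.15%


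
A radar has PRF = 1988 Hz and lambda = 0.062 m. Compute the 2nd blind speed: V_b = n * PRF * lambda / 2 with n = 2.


V_blind = 2 * 1988 * 0.062 / 2 = 123.3 m/s

123.3 m/s


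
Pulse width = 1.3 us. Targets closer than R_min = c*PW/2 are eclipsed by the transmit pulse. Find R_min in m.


R_min = 3e8 * 1.3e-6 / 2 = 195.0 m

195.0 m


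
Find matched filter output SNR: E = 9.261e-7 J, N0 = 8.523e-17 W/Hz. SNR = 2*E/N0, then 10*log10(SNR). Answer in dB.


SNR_lin = 2 * 9.261e-7 / 8.523e-17 = 2.173e10
SNR_dB = 10*log10(2.173e10) = 103.4 dB

103.4 dB


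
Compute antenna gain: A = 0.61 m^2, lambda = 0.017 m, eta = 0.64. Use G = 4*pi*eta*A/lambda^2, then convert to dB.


G_linear = 4*pi*0.64*0.61/0.017^2 = 16975.47
G_dB = 10*log10(16975.47) = 42.3 dB

42.3 dB


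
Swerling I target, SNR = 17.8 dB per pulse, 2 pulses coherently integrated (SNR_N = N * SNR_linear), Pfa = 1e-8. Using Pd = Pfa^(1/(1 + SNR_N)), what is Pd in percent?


SNR_lin = 10^(17.8/10) = 60.25596
SNR_N = 2 * 60.25596 = 120.51192
1/(1 + SNR_N) = 1/121.51192 = 0.0082296
Pd = (1e-8)^0.0082296 = 0.85934
Pd = 85.9%

85.9%


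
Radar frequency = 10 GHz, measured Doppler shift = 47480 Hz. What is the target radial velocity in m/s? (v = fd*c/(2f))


v = 47480 * 3e8 / (2 * 10000000000.0) = 712.2 m/s

712.2 m/s


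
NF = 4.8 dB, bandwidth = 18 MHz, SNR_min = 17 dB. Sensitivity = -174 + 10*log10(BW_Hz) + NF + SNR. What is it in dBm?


10*log10(18000000.0) = 72.55
S = -174 + 72.55 + 4.8 + 17 = -79.6 dBm

-79.6 dBm


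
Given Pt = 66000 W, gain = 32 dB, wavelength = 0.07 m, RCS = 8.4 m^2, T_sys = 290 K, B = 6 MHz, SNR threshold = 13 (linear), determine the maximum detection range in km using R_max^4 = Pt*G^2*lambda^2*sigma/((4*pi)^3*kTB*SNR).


G_lin = 10^(32/10) = 1584.893192
R^4 = 66000 * 1584.893192^2 * 0.07^2 * 8.4 / ((4*pi)^3 * 1.38e-23 * 290 * 6000000.0 * 13)
R^4 = 1.10159e19 m^4
R_max = (1.10159e19)^(1/4) = 57610.9 m = 57.6 km

57.6 km


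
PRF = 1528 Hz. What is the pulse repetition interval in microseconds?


PRI = 1/1528 = 0.0006544503 s = 654.5 us

654.5 us


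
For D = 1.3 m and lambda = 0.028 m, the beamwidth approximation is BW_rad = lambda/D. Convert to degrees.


BW_rad = 0.028 / 1.3 = 0.021538
BW_deg = 1.23 degrees

1.23 degrees


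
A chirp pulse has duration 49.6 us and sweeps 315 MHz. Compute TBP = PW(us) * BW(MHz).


TBP = 49.6 * 315 = 15624.0

15624.0


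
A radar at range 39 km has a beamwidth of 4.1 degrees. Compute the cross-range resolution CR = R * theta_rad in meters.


BW_rad = 0.071558499
CR = 39000 * 0.071558499 = 2790.8 m

2790.8 m


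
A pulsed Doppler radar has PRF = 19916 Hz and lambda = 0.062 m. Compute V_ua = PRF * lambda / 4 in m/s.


V_ua = 19916 * 0.062 / 4 = 308.7 m/s

308.7 m/s


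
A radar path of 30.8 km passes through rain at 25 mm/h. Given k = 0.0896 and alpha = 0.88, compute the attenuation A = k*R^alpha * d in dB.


gamma = 0.0896 * 25^0.88 = 1.522282 dB/km
A = 1.522282 * 30.8 = 46.89 dB

46.89 dB


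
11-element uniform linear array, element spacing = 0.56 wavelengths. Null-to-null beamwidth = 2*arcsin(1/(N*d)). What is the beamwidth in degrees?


1/(N*d) = 1/(11*0.56) = 0.162338
BW = 2*arcsin(0.162338) = 18.7 degrees

18.7 degrees


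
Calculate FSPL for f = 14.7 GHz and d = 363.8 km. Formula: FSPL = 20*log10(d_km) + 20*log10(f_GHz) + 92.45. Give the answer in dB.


20*log10(363.8) = 51.22
20*log10(14.7) = 23.35
FSPL = 167.0 dB

167.0 dB


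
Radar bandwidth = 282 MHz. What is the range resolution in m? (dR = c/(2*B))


dR = 3e8 / (2 * 282000000.0) = 0.53 m

0.53 m


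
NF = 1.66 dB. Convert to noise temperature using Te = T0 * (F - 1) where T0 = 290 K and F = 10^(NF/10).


NF_lin = 10^(1.66/10) = 1.465548
Te = 290 * (1.465548 - 1) = 135.0 K

135.0 K


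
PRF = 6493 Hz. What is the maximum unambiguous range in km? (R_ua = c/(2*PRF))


R_ua = 3e8 / (2 * 6493) = 23101.8 m = 23.1 km

23.1 km


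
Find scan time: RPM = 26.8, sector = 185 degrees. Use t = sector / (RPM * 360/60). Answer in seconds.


t = 185 / (26.8 * 360) * 60 = 1.15 s

1.15 s


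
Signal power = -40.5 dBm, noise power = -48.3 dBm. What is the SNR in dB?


SNR = -40.5 - (-48.3) = 7.8 dB

7.8 dB


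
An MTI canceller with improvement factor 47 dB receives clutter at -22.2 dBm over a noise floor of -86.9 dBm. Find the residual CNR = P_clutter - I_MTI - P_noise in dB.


CNR = -22.2 - 47 - (-86.9) = 17.7 dB

17.7 dB


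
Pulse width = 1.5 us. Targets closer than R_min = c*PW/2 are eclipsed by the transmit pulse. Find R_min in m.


R_min = 3e8 * 1.5e-6 / 2 = 225.0 m

225.0 m


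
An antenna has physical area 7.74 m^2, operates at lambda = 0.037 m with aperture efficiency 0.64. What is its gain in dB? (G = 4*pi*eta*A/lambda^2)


G_linear = 4*pi*0.64*7.74/0.037^2 = 45470.25
G_dB = 10*log10(45470.25) = 46.6 dB

46.6 dB


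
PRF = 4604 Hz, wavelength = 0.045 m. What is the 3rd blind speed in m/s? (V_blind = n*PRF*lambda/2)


V_blind = 3 * 4604 * 0.045 / 2 = 310.8 m/s

310.8 m/s


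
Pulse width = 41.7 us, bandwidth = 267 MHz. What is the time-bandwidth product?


TBP = 41.7 * 267 = 11133.9

11133.9


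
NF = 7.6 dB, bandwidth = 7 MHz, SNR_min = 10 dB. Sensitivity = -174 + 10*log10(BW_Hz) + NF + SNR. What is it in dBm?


10*log10(7000000.0) = 68.45
S = -174 + 68.45 + 7.6 + 10 = -87.9 dBm

-87.9 dBm


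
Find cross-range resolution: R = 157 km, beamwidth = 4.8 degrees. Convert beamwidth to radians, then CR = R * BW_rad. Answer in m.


BW_rad = 0.083775804
CR = 157000 * 0.083775804 = 13152.8 m

13152.8 m


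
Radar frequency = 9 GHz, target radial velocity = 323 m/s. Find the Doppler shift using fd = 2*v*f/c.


fd = 2 * 323 * 9000000000.0 / 3e8 = 19380.0 Hz

19380.0 Hz


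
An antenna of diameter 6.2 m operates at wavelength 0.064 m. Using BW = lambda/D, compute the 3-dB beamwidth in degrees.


BW_rad = 0.064 / 6.2 = 0.010323
BW_deg = 0.59 degrees

0.59 degrees


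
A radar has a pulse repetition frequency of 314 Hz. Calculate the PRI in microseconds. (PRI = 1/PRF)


PRI = 1/314 = 0.0031847134 s = 3184.7 us

3184.7 us


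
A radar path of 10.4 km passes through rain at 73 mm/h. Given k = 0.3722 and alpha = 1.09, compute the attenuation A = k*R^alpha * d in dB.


gamma = 0.3722 * 73^1.09 = 39.975903 dB/km
A = 39.975903 * 10.4 = 415.75 dB

415.75 dB


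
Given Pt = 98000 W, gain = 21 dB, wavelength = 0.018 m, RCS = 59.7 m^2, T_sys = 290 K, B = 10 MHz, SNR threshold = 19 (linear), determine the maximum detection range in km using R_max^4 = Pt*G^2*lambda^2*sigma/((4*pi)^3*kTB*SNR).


G_lin = 10^(21/10) = 125.892541
R^4 = 98000 * 125.892541^2 * 0.018^2 * 59.7 / ((4*pi)^3 * 1.38e-23 * 290 * 10000000.0 * 19)
R^4 = 1.99106e16 m^4
R_max = (1.99106e16)^(1/4) = 11878.8 m = 11.9 km

11.9 km


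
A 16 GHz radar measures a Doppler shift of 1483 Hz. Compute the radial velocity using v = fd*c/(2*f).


v = 1483 * 3e8 / (2 * 16000000000.0) = 13.9 m/s

13.9 m/s


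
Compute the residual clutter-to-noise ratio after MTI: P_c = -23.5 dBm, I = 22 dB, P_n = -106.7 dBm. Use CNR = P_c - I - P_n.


CNR = -23.5 - 22 - (-106.7) = 61.2 dB

61.2 dB


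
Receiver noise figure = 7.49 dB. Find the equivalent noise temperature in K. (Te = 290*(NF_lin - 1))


NF_lin = 10^(7.49/10) = 5.61048
Te = 290 * (5.61048 - 1) = 1337.0 K

1337.0 K


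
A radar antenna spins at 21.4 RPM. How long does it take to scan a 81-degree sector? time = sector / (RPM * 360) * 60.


t = 81 / (21.4 * 360) * 60 = 0.63 s

0.63 s


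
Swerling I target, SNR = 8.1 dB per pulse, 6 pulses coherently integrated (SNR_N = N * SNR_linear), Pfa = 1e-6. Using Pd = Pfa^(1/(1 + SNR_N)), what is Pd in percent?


SNR_lin = 10^(8.1/10) = 6.45654
SNR_N = 6 * 6.45654 = 38.73924
1/(1 + SNR_N) = 1/39.73924 = 0.025164
Pd = (1e-6)^0.025164 = 0.70634
Pd = 70.6%

70.6%


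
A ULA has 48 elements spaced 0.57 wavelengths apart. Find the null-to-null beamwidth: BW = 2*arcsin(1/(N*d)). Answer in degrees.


1/(N*d) = 1/(48*0.57) = 0.03655
BW = 2*arcsin(0.03655) = 4.2 degrees

4.2 degrees


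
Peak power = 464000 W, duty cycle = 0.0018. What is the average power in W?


P_avg = 464000 * 0.0018 = 835.2 W

835.2 W


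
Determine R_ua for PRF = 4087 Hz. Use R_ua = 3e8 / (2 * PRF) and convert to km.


R_ua = 3e8 / (2 * 4087) = 36701.7 m = 36.7 km

36.7 km


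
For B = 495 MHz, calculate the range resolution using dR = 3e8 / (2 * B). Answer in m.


dR = 3e8 / (2 * 495000000.0) = 0.3 m

0.3 m


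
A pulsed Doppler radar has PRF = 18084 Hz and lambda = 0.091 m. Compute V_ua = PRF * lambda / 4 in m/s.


V_ua = 18084 * 0.091 / 4 = 411.4 m/s

411.4 m/s


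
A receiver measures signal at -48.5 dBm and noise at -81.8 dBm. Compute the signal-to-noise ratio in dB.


SNR = -48.5 - (-81.8) = 33.3 dB

33.3 dB


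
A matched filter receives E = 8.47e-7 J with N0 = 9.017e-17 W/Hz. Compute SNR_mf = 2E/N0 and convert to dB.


SNR_lin = 2 * 8.47e-7 / 9.017e-17 = 1.879e10
SNR_dB = 10*log10(1.879e10) = 102.7 dB

102.7 dB


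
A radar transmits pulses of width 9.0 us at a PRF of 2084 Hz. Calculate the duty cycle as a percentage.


DC = 9.0e-6 * 2084 * 100 = 1.88%

1.88%


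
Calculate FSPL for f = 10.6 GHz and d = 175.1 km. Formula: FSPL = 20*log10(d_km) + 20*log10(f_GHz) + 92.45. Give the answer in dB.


20*log10(175.1) = 44.87
20*log10(10.6) = 20.51
FSPL = 157.8 dB

157.8 dB


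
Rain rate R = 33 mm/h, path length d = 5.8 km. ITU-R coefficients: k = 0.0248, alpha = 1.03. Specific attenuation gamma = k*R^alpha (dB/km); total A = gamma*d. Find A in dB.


gamma = 0.0248 * 33^1.03 = 0.90891 dB/km
A = 0.90891 * 5.8 = 5.27 dB

5.27 dB


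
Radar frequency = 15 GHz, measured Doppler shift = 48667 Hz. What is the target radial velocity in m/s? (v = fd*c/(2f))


v = 48667 * 3e8 / (2 * 15000000000.0) = 486.7 m/s

486.7 m/s


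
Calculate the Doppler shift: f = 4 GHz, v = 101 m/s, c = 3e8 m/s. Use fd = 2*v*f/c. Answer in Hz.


fd = 2 * 101 * 4000000000.0 / 3e8 = 2693.3 Hz

2693.3 Hz


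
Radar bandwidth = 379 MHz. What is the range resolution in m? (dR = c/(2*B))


dR = 3e8 / (2 * 379000000.0) = 0.4 m

0.4 m


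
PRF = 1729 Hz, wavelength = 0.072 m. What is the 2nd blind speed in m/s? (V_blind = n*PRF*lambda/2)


V_blind = 2 * 1729 * 0.072 / 2 = 124.5 m/s

124.5 m/s


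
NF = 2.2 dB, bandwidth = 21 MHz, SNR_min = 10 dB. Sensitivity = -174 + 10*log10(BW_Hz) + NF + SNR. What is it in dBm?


10*log10(21000000.0) = 73.22
S = -174 + 73.22 + 2.2 + 10 = -88.6 dBm

-88.6 dBm


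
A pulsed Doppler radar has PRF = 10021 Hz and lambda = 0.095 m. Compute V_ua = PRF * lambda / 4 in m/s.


V_ua = 10021 * 0.095 / 4 = 238.0 m/s

238.0 m/s


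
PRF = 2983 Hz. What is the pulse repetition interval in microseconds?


PRI = 1/2983 = 0.000335233 s = 335.2 us

335.2 us


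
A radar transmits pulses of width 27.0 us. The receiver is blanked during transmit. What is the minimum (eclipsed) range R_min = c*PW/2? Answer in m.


R_min = 3e8 * 27.0e-6 / 2 = 4050.0 m

4050.0 m


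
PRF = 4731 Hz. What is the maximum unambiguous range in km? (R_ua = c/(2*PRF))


R_ua = 3e8 / (2 * 4731) = 31705.8 m = 31.7 km

31.7 km


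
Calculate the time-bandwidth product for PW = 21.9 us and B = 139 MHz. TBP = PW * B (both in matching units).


TBP = 21.9 * 139 = 3044.1

3044.1


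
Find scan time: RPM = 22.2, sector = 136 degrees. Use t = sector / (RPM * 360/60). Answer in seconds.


t = 136 / (22.2 * 360) * 60 = 1.02 s

1.02 s


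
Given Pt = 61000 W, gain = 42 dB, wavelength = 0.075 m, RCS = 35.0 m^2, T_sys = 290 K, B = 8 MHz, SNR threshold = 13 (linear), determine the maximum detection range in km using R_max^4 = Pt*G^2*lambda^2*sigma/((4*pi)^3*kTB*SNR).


G_lin = 10^(42/10) = 15848.931925
R^4 = 61000 * 15848.931925^2 * 0.075^2 * 35.0 / ((4*pi)^3 * 1.38e-23 * 290 * 8000000.0 * 13)
R^4 = 3.65242e21 m^4
R_max = (3.65242e21)^(1/4) = 245835.8 m = 245.8 km

245.8 km


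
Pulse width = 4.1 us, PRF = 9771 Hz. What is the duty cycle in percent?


DC = 4.1e-6 * 9771 * 100 = 4.01%

4.01%


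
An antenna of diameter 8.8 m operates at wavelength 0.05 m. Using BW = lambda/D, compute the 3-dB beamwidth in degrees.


BW_rad = 0.05 / 8.8 = 0.005682
BW_deg = 0.33 degrees

0.33 degrees


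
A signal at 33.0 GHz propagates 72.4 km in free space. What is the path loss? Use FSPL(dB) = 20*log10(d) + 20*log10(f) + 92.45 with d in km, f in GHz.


20*log10(72.4) = 37.19
20*log10(33.0) = 30.37
FSPL = 160.0 dB

160.0 dB


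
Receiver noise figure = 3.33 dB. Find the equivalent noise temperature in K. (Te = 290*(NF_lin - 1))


NF_lin = 10^(3.33/10) = 2.152782
Te = 290 * (2.152782 - 1) = 334.3 K

334.3 K


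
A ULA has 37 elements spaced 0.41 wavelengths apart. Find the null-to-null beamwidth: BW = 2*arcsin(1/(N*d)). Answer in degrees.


1/(N*d) = 1/(37*0.41) = 0.06592
BW = 2*arcsin(0.06592) = 7.6 degrees

7.6 degrees


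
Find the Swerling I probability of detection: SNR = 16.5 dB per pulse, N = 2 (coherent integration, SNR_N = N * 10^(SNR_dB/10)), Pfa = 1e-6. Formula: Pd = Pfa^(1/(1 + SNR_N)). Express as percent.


SNR_lin = 10^(16.5/10) = 44.66836
SNR_N = 2 * 44.66836 = 89.33672
1/(1 + SNR_N) = 1/90.33672 = 0.0110697
Pd = (1e-6)^0.0110697 = 0.85819
Pd = 85.8%

85.8%


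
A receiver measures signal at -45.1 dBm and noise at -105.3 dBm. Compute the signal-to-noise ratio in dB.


SNR = -45.1 - (-105.3) = 60.2 dB

60.2 dB


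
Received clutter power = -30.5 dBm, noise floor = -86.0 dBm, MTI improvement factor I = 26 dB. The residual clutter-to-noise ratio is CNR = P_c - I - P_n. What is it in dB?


CNR = -30.5 - 26 - (-86.0) = 29.5 dB

29.5 dB


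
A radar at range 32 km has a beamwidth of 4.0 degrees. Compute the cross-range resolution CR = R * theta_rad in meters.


BW_rad = 0.06981317
CR = 32000 * 0.06981317 = 2234.0 m

2234.0 m


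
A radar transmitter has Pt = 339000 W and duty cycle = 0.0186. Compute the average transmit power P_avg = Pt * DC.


P_avg = 339000 * 0.0186 = 6305.4 W

6305.4 W


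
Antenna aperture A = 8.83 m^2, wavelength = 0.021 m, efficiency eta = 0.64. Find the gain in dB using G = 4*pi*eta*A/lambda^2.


G_linear = 4*pi*0.64*8.83/0.021^2 = 161031.91
G_dB = 10*log10(161031.91) = 52.1 dB

52.1 dB


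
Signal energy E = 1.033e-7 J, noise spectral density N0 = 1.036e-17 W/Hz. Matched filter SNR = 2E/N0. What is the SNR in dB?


SNR_lin = 2 * 1.033e-7 / 1.036e-17 = 1.994e10
SNR_dB = 10*log10(1.994e10) = 103.0 dB

103.0 dB


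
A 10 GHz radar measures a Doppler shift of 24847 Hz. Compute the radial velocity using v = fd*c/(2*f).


v = 24847 * 3e8 / (2 * 10000000000.0) = 372.7 m/s

372.7 m/s


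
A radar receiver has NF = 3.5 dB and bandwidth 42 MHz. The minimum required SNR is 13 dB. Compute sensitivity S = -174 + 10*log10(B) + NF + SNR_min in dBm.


10*log10(42000000.0) = 76.23
S = -174 + 76.23 + 3.5 + 13 = -81.3 dBm

-81.3 dBm


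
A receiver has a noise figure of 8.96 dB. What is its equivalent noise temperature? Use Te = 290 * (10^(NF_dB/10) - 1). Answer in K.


NF_lin = 10^(8.96/10) = 7.870458
Te = 290 * (7.870458 - 1) = 1992.4 K

1992.4 K


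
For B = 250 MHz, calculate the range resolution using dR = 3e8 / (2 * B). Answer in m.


dR = 3e8 / (2 * 250000000.0) = 0.6 m

0.6 m


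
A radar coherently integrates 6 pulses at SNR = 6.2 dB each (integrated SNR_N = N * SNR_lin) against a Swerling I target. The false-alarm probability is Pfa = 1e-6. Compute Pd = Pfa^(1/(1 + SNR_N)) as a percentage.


SNR_lin = 10^(6.2/10) = 4.16869
SNR_N = 6 * 4.16869 = 25.01214
1/(1 + SNR_N) = 1/26.01214 = 0.0384436
Pd = (1e-6)^0.0384436 = 0.58795
Pd = 58.8%

58.8%


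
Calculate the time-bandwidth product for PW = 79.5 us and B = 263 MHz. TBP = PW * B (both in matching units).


TBP = 79.5 * 263 = 20908.5

20908.5


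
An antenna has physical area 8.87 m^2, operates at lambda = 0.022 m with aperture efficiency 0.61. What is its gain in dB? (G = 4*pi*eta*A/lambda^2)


G_linear = 4*pi*0.61*8.87/0.022^2 = 140481.12
G_dB = 10*log10(140481.12) = 51.5 dB

51.5 dB


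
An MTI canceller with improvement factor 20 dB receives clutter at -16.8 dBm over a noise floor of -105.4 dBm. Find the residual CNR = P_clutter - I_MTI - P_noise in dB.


CNR = -16.8 - 20 - (-105.4) = 68.6 dB

68.6 dB


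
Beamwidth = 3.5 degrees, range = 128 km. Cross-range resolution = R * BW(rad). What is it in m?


BW_rad = 0.061086524
CR = 128000 * 0.061086524 = 7819.1 m

7819.1 m


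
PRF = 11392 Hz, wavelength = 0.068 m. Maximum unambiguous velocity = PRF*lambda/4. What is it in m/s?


V_ua = 11392 * 0.068 / 4 = 193.7 m/s

193.7 m/s


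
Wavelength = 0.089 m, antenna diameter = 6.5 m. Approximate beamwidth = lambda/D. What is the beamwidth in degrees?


BW_rad = 0.089 / 6.5 = 0.013692
BW_deg = 0.78 degrees

0.78 degrees


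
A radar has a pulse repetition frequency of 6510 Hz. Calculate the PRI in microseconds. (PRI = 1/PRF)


PRI = 1/6510 = 0.0001536098 s = 153.6 us

153.6 us


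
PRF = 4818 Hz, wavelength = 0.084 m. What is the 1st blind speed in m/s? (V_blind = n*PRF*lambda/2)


V_blind = 1 * 4818 * 0.084 / 2 = 202.4 m/s

202.4 m/s


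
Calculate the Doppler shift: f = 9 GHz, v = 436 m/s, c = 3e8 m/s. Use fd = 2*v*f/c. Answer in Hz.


fd = 2 * 436 * 9000000000.0 / 3e8 = 26160.0 Hz

26160.0 Hz


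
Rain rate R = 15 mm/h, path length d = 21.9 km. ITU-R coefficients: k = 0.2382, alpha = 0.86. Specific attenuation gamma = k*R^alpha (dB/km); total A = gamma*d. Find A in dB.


gamma = 0.2382 * 15^0.86 = 2.445571 dB/km
A = 2.445571 * 21.9 = 53.56 dB

53.56 dB


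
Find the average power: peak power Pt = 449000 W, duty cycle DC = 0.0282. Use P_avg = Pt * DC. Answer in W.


P_avg = 449000 * 0.0282 = 12661.8 W

12661.8 W


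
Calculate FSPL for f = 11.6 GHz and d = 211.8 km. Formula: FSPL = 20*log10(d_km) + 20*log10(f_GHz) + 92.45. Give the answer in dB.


20*log10(211.8) = 46.52
20*log10(11.6) = 21.29
FSPL = 160.3 dB

160.3 dB


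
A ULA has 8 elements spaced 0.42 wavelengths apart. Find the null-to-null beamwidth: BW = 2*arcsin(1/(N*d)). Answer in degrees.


1/(N*d) = 1/(8*0.42) = 0.297619
BW = 2*arcsin(0.297619) = 34.6 degrees

34.6 degrees


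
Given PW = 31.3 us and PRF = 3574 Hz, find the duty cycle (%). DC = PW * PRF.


DC = 31.3e-6 * 3574 * 100 = 11.19%

11.19%


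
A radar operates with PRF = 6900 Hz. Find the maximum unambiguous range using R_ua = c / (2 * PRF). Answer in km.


R_ua = 3e8 / (2 * 6900) = 21739.1 m = 21.7 km

21.7 km


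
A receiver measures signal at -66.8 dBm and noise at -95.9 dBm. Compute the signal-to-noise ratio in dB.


SNR = -66.8 - (-95.9) = 29.1 dB

29.1 dB


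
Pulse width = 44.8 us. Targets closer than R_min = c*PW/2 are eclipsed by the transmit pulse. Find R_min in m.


R_min = 3e8 * 44.8e-6 / 2 = 6720.0 m

6720.0 m


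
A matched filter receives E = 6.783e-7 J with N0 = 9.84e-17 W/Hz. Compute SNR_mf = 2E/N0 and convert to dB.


SNR_lin = 2 * 6.783e-7 / 9.84e-17 = 1.379e10
SNR_dB = 10*log10(1.379e10) = 101.4 dB

101.4 dB


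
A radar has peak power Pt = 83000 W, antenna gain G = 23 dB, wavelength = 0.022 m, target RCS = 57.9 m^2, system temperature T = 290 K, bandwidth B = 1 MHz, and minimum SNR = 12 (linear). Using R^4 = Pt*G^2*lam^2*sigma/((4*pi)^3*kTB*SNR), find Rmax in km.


G_lin = 10^(23/10) = 199.526231
R^4 = 83000 * 199.526231^2 * 0.022^2 * 57.9 / ((4*pi)^3 * 1.38e-23 * 290 * 1000000.0 * 12)
R^4 = 9.71659e17 m^4
R_max = (9.71659e17)^(1/4) = 31396.3 m = 31.4 km

31.4 km


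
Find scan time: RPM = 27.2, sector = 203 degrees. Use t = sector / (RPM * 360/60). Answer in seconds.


t = 203 / (27.2 * 360) * 60 = 1.24 s

1.24 s


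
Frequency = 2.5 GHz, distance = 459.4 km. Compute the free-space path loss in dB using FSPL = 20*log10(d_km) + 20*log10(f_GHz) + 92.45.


20*log10(459.4) = 53.24
20*log10(2.5) = 7.96
FSPL = 153.7 dB

153.7 dB


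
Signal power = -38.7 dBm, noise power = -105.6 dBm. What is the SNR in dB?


SNR = -38.7 - (-105.6) = 66.9 dB

66.9 dB


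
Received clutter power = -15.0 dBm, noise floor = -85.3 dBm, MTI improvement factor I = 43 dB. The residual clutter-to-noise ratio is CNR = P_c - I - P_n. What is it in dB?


CNR = -15.0 - 43 - (-85.3) = 27.3 dB

27.3 dB


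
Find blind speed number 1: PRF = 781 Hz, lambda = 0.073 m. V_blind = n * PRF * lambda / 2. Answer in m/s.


V_blind = 1 * 781 * 0.073 / 2 = 28.5 m/s

28.5 m/s


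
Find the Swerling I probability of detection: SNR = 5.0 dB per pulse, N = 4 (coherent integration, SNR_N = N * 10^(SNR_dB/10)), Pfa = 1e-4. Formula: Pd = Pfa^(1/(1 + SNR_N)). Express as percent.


SNR_lin = 10^(5.0/10) = 3.16228
SNR_N = 4 * 3.16228 = 12.64912
1/(1 + SNR_N) = 1/13.64912 = 0.0732648
Pd = (1e-4)^0.0732648 = 0.50926
Pd = 50.9%

50.9%


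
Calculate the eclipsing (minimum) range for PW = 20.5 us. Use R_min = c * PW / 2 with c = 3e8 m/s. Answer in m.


R_min = 3e8 * 20.5e-6 / 2 = 3075.0 m

3075.0 m


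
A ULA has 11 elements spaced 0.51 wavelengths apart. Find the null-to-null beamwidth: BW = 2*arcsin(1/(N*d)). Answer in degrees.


1/(N*d) = 1/(11*0.51) = 0.178253
BW = 2*arcsin(0.178253) = 20.5 degrees

20.5 degrees


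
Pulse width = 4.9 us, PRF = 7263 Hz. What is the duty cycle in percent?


DC = 4.9e-6 * 7263 * 100 = 3.56%

3.56%


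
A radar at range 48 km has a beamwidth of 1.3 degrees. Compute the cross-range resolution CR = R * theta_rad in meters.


BW_rad = 0.02268928
CR = 48000 * 0.02268928 = 1089.1 m

1089.1 m


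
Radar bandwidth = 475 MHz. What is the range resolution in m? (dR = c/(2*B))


dR = 3e8 / (2 * 475000000.0) = 0.32 m

0.32 m


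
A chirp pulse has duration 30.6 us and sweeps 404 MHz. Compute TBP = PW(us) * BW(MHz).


TBP = 30.6 * 404 = 12362.4

12362.4


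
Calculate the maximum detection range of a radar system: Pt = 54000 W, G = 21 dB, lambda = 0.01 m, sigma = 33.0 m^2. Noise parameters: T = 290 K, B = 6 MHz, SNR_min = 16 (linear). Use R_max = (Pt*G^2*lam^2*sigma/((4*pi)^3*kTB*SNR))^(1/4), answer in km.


G_lin = 10^(21/10) = 125.892541
R^4 = 54000 * 125.892541^2 * 0.01^2 * 33.0 / ((4*pi)^3 * 1.38e-23 * 290 * 6000000.0 * 16)
R^4 = 3.7045e15 m^4
R_max = (3.7045e15)^(1/4) = 7801.6 m = 7.8 km

7.8 km


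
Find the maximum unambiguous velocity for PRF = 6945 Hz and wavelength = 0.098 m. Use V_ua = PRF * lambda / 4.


V_ua = 6945 * 0.098 / 4 = 170.2 m/s

170.2 m/s


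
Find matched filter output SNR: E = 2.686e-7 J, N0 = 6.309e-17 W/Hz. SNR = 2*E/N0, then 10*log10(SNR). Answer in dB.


SNR_lin = 2 * 2.686e-7 / 6.309e-17 = 8.515e9
SNR_dB = 10*log10(8.515e9) = 99.3 dB

99.3 dB


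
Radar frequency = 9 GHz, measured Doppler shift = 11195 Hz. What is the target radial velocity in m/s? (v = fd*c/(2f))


v = 11195 * 3e8 / (2 * 9000000000.0) = 186.6 m/s

186.6 m/s


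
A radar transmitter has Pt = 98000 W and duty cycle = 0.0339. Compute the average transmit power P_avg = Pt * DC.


P_avg = 98000 * 0.0339 = 3322.2 W

3322.2 W


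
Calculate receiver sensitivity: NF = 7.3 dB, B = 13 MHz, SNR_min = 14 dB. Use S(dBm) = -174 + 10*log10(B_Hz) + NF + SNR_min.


10*log10(13000000.0) = 71.14
S = -174 + 71.14 + 7.3 + 14 = -81.6 dBm

-81.6 dBm


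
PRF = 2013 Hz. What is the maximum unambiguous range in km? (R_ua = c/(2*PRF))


R_ua = 3e8 / (2 * 2013) = 74515.6 m = 74.5 km

74.5 km


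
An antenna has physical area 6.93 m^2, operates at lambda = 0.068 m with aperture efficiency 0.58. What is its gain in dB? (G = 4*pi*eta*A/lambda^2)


G_linear = 4*pi*0.58*6.93/0.068^2 = 10923.29
G_dB = 10*log10(10923.29) = 40.4 dB

40.4 dB


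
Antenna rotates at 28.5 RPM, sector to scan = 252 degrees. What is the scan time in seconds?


t = 252 / (28.5 * 360) * 60 = 1.47 s

1.47 s


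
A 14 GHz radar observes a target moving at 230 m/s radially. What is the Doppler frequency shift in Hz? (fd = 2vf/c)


fd = 2 * 230 * 14000000000.0 / 3e8 = 21466.7 Hz

21466.7 Hz


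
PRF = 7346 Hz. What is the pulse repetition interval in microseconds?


PRI = 1/7346 = 0.0001361285 s = 136.1 us

136.1 us


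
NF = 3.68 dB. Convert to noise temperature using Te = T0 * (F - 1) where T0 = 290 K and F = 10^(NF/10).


NF_lin = 10^(3.68/10) = 2.333458
Te = 290 * (2.333458 - 1) = 386.7 K

386.7 K


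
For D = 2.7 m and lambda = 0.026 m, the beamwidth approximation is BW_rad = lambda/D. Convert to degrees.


BW_rad = 0.026 / 2.7 = 0.00963
BW_deg = 0.55 degrees

0.55 degrees


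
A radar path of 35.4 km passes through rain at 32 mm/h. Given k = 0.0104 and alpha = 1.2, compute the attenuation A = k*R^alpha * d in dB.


gamma = 0.0104 * 32^1.2 = 0.6656 dB/km
A = 0.6656 * 35.4 = 23.56 dB

23.56 dB


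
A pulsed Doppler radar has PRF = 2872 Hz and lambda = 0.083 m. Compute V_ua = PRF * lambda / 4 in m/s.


V_ua = 2872 * 0.083 / 4 = 59.6 m/s

59.6 m/s


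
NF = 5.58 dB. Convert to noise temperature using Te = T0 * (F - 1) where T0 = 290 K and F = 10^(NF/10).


NF_lin = 10^(5.58/10) = 3.614099
Te = 290 * (3.614099 - 1) = 758.1 K

758.1 K


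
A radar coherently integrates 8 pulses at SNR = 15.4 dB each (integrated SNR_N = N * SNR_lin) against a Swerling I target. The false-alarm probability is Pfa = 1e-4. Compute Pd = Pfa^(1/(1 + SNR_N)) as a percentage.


SNR_lin = 10^(15.4/10) = 34.67369
SNR_N = 8 * 34.67369 = 277.38952
1/(1 + SNR_N) = 1/278.38952 = 0.0035921
Pd = (1e-4)^0.0035921 = 0.96746
Pd = 96.7%

96.7%


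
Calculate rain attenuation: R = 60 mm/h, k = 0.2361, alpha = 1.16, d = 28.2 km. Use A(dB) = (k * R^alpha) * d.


gamma = 0.2361 * 60^1.16 = 27.274163 dB/km
A = 27.274163 * 28.2 = 769.13 dB

769.13 dB


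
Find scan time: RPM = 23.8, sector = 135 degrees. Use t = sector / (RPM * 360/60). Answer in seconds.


t = 135 / (23.8 * 360) * 60 = 0.95 s

0.95 s


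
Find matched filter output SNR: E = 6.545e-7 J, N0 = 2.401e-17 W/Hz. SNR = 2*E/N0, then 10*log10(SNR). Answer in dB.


SNR_lin = 2 * 6.545e-7 / 2.401e-17 = 5.452e10
SNR_dB = 10*log10(5.452e10) = 107.4 dB

107.4 dB


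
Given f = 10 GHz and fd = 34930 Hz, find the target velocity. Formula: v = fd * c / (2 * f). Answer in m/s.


v = 34930 * 3e8 / (2 * 10000000000.0) = 524.0 m/s

524.0 m/s


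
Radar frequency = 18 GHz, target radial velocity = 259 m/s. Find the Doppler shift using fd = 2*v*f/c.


fd = 2 * 259 * 18000000000.0 / 3e8 = 31080.0 Hz

31080.0 Hz
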